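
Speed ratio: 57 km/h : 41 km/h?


Ratio = 57:41
GCD = 1
Simplified = 57:41
Time ratio (same distance) = 41:57
Speed ratio = 57:41

57:41


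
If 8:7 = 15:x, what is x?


Cross multiply: 8 × x = 7 × 15
8x = 105
x = 105 / 8
= 13.13

13.13


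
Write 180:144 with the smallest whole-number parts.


GCD(180, 144) = 36
180/36 : 144/36
= 5:4

5:4


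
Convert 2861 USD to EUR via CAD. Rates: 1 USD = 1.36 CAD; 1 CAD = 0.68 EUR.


Step 1: 2861 USD × 1.36 = 3890.96 CAD
Step 2: 3890.96 CAD × 0.68 = 2645.85 EUR
Implied rate USD→EUR = 1.36 × 0.68 = 0.9248
= 2645.85 EUR

2645.85 EUR


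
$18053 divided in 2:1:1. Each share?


Total parts = 2 + 1 + 1 = 4
Part 1: 18053 × 2/4 = 9026.50
Part 2: 18053 × 1/4 = 4513.25
Part 3: 18053 × 1/4 = 4513.25
= Part 1: $9026.50, Part 2: $4513.25, Part 3: $4513.25

Part 1: $9026.50, Part 2: $4513.25, Part 3: $4513.25


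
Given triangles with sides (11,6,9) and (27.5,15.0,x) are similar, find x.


Scale factor = 27.5/11 = 2.5
Missing side = 9 × 2.5
= 22.5

22.5


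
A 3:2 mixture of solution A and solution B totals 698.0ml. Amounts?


Total parts = 3 + 2 = 5
solution A: 698.0 × 3/5 = 418.8ml
solution B: 698.0 × 2/5 = 279.2ml
= 418.8ml and 279.2ml

418.8ml and 279.2ml


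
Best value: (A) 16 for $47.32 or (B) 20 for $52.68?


Deal A: $47.32/16 = $2.9575/unit
Deal B: $52.68/20 = $2.6340/unit
B is cheaper per unit
= Deal B

Deal B


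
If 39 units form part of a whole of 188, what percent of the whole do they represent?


Percentage = (part / whole) × 100
= (39 / 188) × 100
≈ 20.74%

20.74%


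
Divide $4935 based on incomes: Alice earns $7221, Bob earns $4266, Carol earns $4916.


Total income = 7221 + 4266 + 4916 = $16403
Alice: $4935 × 7221/16403 = $2172.51
Bob: $4935 × 4266/16403 = $1283.47
Carol: $4935 × 4916/16403 = $1479.03
= Alice: $2172.51, Bob: $1283.47, Carol: $1479.03

Alice: $2172.51, Bob: $1283.47, Carol: $1479.03


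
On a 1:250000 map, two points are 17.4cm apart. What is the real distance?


Real distance = map distance × scale
= 17.4cm × 250000
= 4350000 cm = 43500.0 m
= 43.500 km

43.500 km


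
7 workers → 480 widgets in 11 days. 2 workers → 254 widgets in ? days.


Days ∝ work / workers, so d₂ = d₁ × (m₁/m₂) × (w₂/w₁)
Workers factor (inverse): 7/2 = 3.5000
Work factor (direct): 254/480 ≈ 0.5292
d₂ = 11 × 7/2 × 254/480 = (11 × 7 × 254) / (2 × 480) = 19558/960
≈ 20.37 days

20.37 days


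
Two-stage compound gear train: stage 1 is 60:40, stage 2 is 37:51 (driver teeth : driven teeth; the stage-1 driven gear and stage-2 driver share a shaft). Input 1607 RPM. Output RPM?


Stage 1: RPM_B = RPM_A × t_A/t_B = 1607 × 60/40 = 96420/40 = 2410.50
B and C share a shaft → RPM_C = RPM_B
Stage 2: RPM_D = RPM_C × t_C/t_D = RPM_A × (t_A×t_C)/(t_B×t_D)
Overall ratio = (60×37)/(40×51) = 2220/2040
RPM_D = 1607 × 2220/2040 = 3567540/2040
≈ 1748.79 RPM

1748.79 RPM


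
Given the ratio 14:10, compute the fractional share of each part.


Total parts = 14 + 10 = 24
First part: 14/24 = 7/12
Second part: 10/24 = 5/12
= 7/12 and 5/12

7/12 and 5/12


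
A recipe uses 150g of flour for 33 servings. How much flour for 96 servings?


Direct proportion: y/x = constant
k = 150/33 ≈ 4.5455
y₂ = k × 96 = 150 × 96 / 33 = 14400/33
≈ 436.36

436.36


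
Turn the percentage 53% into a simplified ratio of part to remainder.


53% means 53 parts out of 100; remainder = 47
Part : remainder = 53:47
GCD = 1
= 53:47

53:47


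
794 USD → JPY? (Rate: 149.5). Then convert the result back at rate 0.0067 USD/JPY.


Amount × rate = 794 × 149.5 = 118703.00 JPY
Round-trip: 118703.00 × 0.0067 = 795.31 USD
= 118703.00 JPY, then 795.31 USD

118703.00 JPY, then 795.31 USD


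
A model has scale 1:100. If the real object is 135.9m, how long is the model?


Model size = real / scale
= 135.9 / 100
= 1.3590 m

1.3590 m


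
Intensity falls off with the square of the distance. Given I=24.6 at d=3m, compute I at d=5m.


I₁d₁² = I₂d₂²
I₂ = I₁ × (d₁/d₂)²
= 24.6 × (3/5)²
= 24.6 × 9/25
= 221.4/25
= 8.8560

8.8560


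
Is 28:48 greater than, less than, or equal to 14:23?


28/48 = 0.5833
14/23 = 0.6087
0.5833 < 0.6087, so 28:48 is less
= less than

less than


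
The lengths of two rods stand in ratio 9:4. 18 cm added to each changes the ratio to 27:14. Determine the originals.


Let A = 9k, B = 4k.
(9k + 18) / (4k + 18) = 27/14
Cross-multiply: 14(9k + 18) = 27(4k + 18)
126k + 252 = 108k + 486
126k - 108k = 486 - 252
18k = 234
k = 234/18 = 13
A = 9×13 = 117, B = 4×13 = 52
= A = 117, B = 52

A = 117, B = 52


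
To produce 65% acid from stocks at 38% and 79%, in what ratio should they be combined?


Let x parts of 38% mix with y parts of 79%.
38x + 79y = 65(x + y)
38x + 79y = 65x + 65y
x(38 - 65) = y(65 - 79)
x/y = (79 - 65)/(65 - 38) = 14/27
Simplify: 14:27
= 14:27

14:27


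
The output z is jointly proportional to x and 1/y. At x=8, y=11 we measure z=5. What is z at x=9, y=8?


z = k·x/y
Solve for k using the known point: k = z·y/x = 5×11/8 = 55/8 = 6.8750
Now evaluate at x=9, y=8:
z = k × 9 / 8 = (55 × 9) / (8 × 8) = 495/64
≈ 7.7344

7.7344


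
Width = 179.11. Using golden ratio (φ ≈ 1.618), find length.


φ = (1 + √5) / 2 ≈ 1.618
Length = width × φ = 179.11 × 1.618 = 289.79998
≈ 289.80

289.80


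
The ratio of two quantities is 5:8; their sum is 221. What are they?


Let A = 5k, B = 8k.
5k + 8k = 221
13k = 221 → k = 221/13 = 17
A = 5×17 = 85, B = 8×17 = 136
= A = 85, B = 136

A = 85, B = 136


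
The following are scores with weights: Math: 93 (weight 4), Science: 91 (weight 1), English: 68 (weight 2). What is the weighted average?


Numerator = 93×4 + 91×1 + 68×2
= 372 + 91 + 136
= 599
Total weight = 7
Weighted avg = 599/7
= 85.57

85.57


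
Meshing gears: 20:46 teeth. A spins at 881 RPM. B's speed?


Gear ratio = 20:46 = 10:23
RPM_B = RPM_A × (teeth_A / teeth_B)
= 881 × (20/46)
= 383.0 RPM

383.0 RPM


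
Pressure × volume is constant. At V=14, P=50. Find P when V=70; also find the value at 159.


Inverse proportion: x × y = constant
k = 14 × 50 = 700
At x=70: k/70 = 10.00
At x=159: k/159 = 4.40
= 10.00 and 4.40

10.00 and 4.40


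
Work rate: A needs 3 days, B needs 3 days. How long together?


Rate of A = 1/3 per day
Rate of B = 1/3 per day
Combined rate = 1/3 + 1/3 = 6/9 ≈ 0.6667 per day
Days = 1 / combined rate = 9/6
= 1.50 days

1.50 days


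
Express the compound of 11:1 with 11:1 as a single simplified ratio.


Compound ratio = (11×11) : (1×1)
= 121:1
GCD = 1
= 121:1

121:1


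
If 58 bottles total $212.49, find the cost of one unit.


Unit rate = total / quantity
= 212.49 / 58
= $3.66 per unit

$3.66 per unit


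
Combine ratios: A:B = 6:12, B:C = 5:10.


Match B: multiply A:B by 5 → 30:60
Multiply B:C by 12 → 60:120
Combined: 30:60:120
GCD = 30
= 1:2:4

1:2:4


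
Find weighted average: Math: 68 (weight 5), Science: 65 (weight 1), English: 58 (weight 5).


Numerator = 68×5 + 65×1 + 58×5
= 340 + 65 + 290
= 695
Total weight = 11
Weighted avg = 695/11
= 63.18

63.18


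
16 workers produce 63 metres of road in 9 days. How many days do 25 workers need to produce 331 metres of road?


Days ∝ work / workers, so d₂ = d₁ × (m₁/m₂) × (w₂/w₁)
Workers factor (inverse): 16/25 = 0.6400
Work factor (direct): 331/63 ≈ 5.2540
d₂ = 9 × 16/25 × 331/63 = (9 × 16 × 331) / (25 × 63) = 47664/1575
≈ 30.26 days

30.26 days


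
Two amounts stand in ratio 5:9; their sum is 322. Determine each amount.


Let A = 5k, B = 9k.
5k + 9k = 322
14k = 322 → k = 322/14 = 23
A = 5×23 = 115, B = 9×23 = 207
= A = 115, B = 207

A = 115, B = 207


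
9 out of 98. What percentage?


Percentage = (part / whole) × 100
= (9 / 98) × 100
≈ 9.18%

9.18%


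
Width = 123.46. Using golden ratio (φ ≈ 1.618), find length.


φ = (1 + √5) / 2 ≈ 1.618
Length = width × φ = 123.46 × 1.618 = 199.75828
≈ 199.76

199.76


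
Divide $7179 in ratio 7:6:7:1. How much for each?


Total parts = 7 + 6 + 7 + 1 = 21
Part 1: 7179 × 7/21 = 2393.00
Part 2: 7179 × 6/21 = 2051.14
Part 3: 7179 × 7/21 = 2393.00
Part 4: 7179 × 1/21 = 341.86
= Part 1: $2393.00, Part 2: $2051.14, Part 3: $2393.00, Part 4: $341.86

Part 1: $2393.00, Part 2: $2051.14, Part 3: $2393.00, Part 4: $341.86


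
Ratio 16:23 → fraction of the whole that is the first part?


Total parts = 16 + 23 = 39
First part: 16/39 = 16/39
= 16/39

16/39


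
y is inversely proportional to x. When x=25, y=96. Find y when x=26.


Inverse proportion: x × y = constant
k = 25 × 96 = 2400
y₂ = k / 26 = 2400 / 26
= 92.31

92.31


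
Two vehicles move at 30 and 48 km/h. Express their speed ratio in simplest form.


Ratio = 30:48
GCD = 6
Simplified = 5:8
Time ratio (same distance) = 8:5
Speed ratio = 5:8

5:8


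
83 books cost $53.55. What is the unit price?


Unit rate = total / quantity
= 53.55 / 83
= $0.65 per unit

$0.65 per unit


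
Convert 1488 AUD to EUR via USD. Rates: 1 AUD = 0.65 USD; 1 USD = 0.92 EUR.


Step 1: 1488 AUD × 0.65 = 967.20 USD
Step 2: 967.20 USD × 0.92 = 889.82 EUR
Implied rate AUD→EUR = 0.65 × 0.92 = 0.5980
= 889.82 EUR

889.82 EUR


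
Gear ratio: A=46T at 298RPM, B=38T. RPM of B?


Gear ratio = 46:38 = 23:19
RPM_B = RPM_A × (teeth_A / teeth_B)
= 298 × (46/38)
= 360.7 RPM

360.7 RPM


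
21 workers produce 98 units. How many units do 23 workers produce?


Direct proportion: y/x = constant
k = 98/21 ≈ 4.6667
y₂ = k × 23 = 98 × 23 / 21 = 2254/21
≈ 107.33

107.33


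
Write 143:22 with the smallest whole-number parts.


GCD(143, 22) = 11
143/11 : 22/11
= 13:2

13:2


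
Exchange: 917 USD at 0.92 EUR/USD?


Amount × rate = 917 × 0.92
= 843.64 EUR

843.64 EUR


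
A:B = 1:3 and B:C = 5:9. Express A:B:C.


Match B: multiply A:B by 5 → 5:15
Multiply B:C by 3 → 15:27
Combined: 5:15:27
GCD = 1
= 5:15:27

5:15:27


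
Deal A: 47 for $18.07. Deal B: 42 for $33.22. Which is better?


Deal A: $18.07/47 = $0.3845/unit
Deal B: $33.22/42 = $0.7910/unit
A is cheaper per unit
= Deal A

Deal A


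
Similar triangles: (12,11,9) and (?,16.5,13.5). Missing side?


Scale factor = 16.5/11 = 1.5
Missing side = 12 × 1.5
= 18.0

18.0


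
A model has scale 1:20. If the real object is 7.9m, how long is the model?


Model size = real / scale
= 7.9 / 20
= 0.3950 m

0.3950 m


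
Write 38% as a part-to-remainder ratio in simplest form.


38% means 38 parts out of 100; remainder = 62
Part : remainder = 38:62
GCD = 2
= 19:31

19:31


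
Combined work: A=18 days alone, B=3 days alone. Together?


Rate of A = 1/18 per day
Rate of B = 1/3 per day
Combined rate = 1/18 + 1/3 = 21/54 ≈ 0.3889 per day
Days = 1 / combined rate = 54/21
≈ 2.57 days

2.57 days


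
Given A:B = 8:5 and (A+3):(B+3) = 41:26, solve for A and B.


Let A = 8k, B = 5k.
(8k + 3) / (5k + 3) = 41/26
Cross-multiply: 26(8k + 3) = 41(5k + 3)
208k + 78 = 205k + 123
208k - 205k = 123 - 78
3k = 45
k = 45/3 = 15
A = 8×15 = 120, B = 5×15 = 75
= A = 120, B = 75

A = 120, B = 75


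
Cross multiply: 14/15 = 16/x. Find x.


Cross multiply: 14 × x = 15 × 16
14x = 240
x = 240 / 14
= 17.14

17.14


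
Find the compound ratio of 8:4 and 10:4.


Compound ratio = (8×10) : (4×4)
= 80:16
GCD = 16
= 5:1

5:1


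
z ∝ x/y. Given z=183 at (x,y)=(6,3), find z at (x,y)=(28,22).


z = k·x/y
Solve for k using the known point: k = z·y/x = 183×3/6 = 549/6 = 91.5000
Now evaluate at x=28, y=22:
z = k × 28 / 22 = (549 × 28) / (6 × 22) = 15372/132
≈ 116.4545

116.4545


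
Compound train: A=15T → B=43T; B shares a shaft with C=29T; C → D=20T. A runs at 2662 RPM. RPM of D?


Stage 1: RPM_B = RPM_A × t_A/t_B = 2662 × 15/43 = 39930/43 ≈ 928.60
B and C share a shaft → RPM_C = RPM_B
Stage 2: RPM_D = RPM_C × t_C/t_D = RPM_A × (t_A×t_C)/(t_B×t_D)
Overall ratio = (15×29)/(43×20) = 435/860
RPM_D = 2662 × 435/860 = 1157970/860
≈ 1346.48 RPM

1346.48 RPM


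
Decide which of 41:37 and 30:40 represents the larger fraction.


41/37 = 1.1081
30/40 = 0.7500
1.1081 > 0.7500, so 41:37 is greater
= 41:37

41:37


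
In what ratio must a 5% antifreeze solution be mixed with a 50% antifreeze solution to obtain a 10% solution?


Let x parts of 5% mix with y parts of 50%.
5x + 50y = 10(x + y)
5x + 50y = 10x + 10y
x(5 - 10) = y(10 - 50)
x/y = (50 - 10)/(10 - 5) = 40/5
Simplify: 8:1
= 8:1

8:1


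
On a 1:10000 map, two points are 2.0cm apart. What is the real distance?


Real distance = map distance × scale
= 2.0cm × 10000
= 20000 cm = 200.0 m
= 0.200 km

0.200 km


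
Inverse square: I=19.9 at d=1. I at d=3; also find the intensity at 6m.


I₁d₁² = I₂d₂²
I at 3m = 19.9 × (1/3)² = 19.9 × 1/9 = 19.9/9 ≈ 2.2111
I at 6m = 19.9 × (1/6)² = 19.9 × 1/36 = 19.9/36 ≈ 0.5528
= 2.2111 and 0.5528

2.2111 and 0.5528


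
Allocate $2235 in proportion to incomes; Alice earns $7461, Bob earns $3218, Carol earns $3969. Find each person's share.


Total income = 7461 + 3218 + 3969 = $14648
Alice: $2235 × 7461/14648 = $1138.40
Bob: $2235 × 3218/14648 = $491.00
Carol: $2235 × 3969/14648 = $605.59
= Alice: $1138.40, Bob: $491.00, Carol: $605.59

Alice: $1138.40, Bob: $491.00, Carol: $605.59


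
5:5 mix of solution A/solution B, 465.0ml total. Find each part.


Total parts = 5 + 5 = 10
solution A: 465.0 × 5/10 = 232.5ml
solution B: 465.0 × 5/10 = 232.5ml
= 232.5ml and 232.5ml

232.5ml and 232.5ml


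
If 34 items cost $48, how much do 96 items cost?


Direct proportion: y/x = constant
k = 48/34 ≈ 1.4118
y₂ = k × 96 = 48 × 96 / 34 = 4608/34
≈ 135.53

135.53


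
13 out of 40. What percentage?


Percentage = (part / whole) × 100
= (13 / 40) × 100
= 32.50%

32.50%


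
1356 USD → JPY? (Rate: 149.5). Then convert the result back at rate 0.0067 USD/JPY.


Amount × rate = 1356 × 149.5 = 202722.00 JPY
Round-trip: 202722.00 × 0.0067 = 1358.24 USD
= 202722.00 JPY, then 1358.24 USD

202722.00 JPY, then 1358.24 USD


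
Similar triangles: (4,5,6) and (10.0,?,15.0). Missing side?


Scale factor = 10.0/4 = 2.5
Missing side = 5 × 2.5
= 12.5

12.5


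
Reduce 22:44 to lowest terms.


GCD(22, 44) = 22
22/22 : 44/22
= 1:2

1:2


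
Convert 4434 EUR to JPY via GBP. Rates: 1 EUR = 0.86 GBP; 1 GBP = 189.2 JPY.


Step 1: 4434 EUR × 0.86 = 3813.24 GBP
Step 2: 3813.24 GBP × 189.2 = 721465.01 JPY
Implied rate EUR→JPY = 0.86 × 189.2 = 162.7120
= 721465.01 JPY

721465.01 JPY


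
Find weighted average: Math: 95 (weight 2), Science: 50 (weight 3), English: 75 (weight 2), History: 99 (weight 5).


Numerator = 95×2 + 50×3 + 75×2 + 99×5
= 190 + 150 + 150 + 495
= 985
Total weight = 12
Weighted avg = 985/12
= 82.08

82.08


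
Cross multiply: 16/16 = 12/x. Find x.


Cross multiply: 16 × x = 16 × 12
16x = 192
x = 192 / 16
= 12.00

12.00


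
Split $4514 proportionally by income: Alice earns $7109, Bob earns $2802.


Total income = 7109 + 2802 = $9911
Alice: $4514 × 7109/9911 = $3237.82
Bob: $4514 × 2802/9911 = $1276.18
= Alice: $3237.82, Bob: $1276.18

Alice: $3237.82, Bob: $1276.18


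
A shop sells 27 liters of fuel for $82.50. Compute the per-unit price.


Unit rate = total / quantity
= 82.50 / 27
= $3.06 per unit

$3.06 per unit


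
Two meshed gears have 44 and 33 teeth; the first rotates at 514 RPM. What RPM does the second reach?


Gear ratio = 44:33 = 4:3
RPM_B = RPM_A × (teeth_A / teeth_B)
= 514 × (44/33)
= 685.3 RPM

685.3 RPM


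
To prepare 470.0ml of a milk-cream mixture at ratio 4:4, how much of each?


Total parts = 4 + 4 = 8
milk: 470.0 × 4/8 = 235.0ml
cream: 470.0 × 4/8 = 235.0ml
= 235.0ml and 235.0ml

235.0ml and 235.0ml


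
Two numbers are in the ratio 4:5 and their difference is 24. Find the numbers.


Let A = 4k, B = 5k.
5k - 4k = 24
1k = 24 → k = 24/1 = 24
A = 4×24 = 96, B = 5×24 = 120
= A = 96, B = 120

A = 96, B = 120


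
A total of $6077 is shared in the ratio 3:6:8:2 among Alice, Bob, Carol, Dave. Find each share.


Total parts = 3 + 6 + 8 + 2 = 19
Alice: 6077 × 3/19 = 959.53
Bob: 6077 × 6/19 = 1919.05
Carol: 6077 × 8/19 = 2558.74
Dave: 6077 × 2/19 = 639.68
= Alice: $959.53, Bob: $1919.05, Carol: $2558.74, Dave: $639.68

Alice: $959.53, Bob: $1919.05, Carol: $2558.74, Dave: $639.68


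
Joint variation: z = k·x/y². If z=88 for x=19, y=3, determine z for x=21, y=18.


z = k·x/y²
Solve for k using the known point: k = z·y²/x = 88×9/19 = 792/19 ≈ 41.6842
Now evaluate at x=21, y=18:
z = k × 21 / 324 = (792 × 21) / (19 × 324) = 16632/6156
≈ 2.7018

2.7018


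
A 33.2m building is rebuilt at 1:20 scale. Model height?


Model size = real / scale
= 33.2 / 20
= 1.6600 m

1.6600 m


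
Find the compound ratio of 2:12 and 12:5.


Compound ratio = (2×12) : (12×5)
= 24:60
GCD = 12
= 2:5

2:5


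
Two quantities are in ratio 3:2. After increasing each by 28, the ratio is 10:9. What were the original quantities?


Let A = 3k, B = 2k.
(3k + 28) / (2k + 28) = 10/9
Cross-multiply: 9(3k + 28) = 10(2k + 28)
27k + 252 = 20k + 280
27k - 20k = 280 - 252
7k = 28
k = 28/7 = 4
A = 3×4 = 12, B = 2×4 = 8
= A = 12, B = 8

A = 12, B = 8


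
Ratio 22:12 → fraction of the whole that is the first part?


Total parts = 22 + 12 = 34
First part: 22/34 = 11/17
= 11/17

11/17


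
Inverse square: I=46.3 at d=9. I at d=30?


I₁d₁² = I₂d₂²
I₂ = I₁ × (d₁/d₂)²
= 46.3 × (9/30)²
= 46.3 × 81/900
= 3750.3/900
= 4.1670

4.1670


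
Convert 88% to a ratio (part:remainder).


88% means 88 parts out of 100; remainder = 12
Part : remainder = 88:12
GCD = 4
= 22:3

22:3


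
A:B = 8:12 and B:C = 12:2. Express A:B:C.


Match B: multiply A:B by 12 → 96:144
Multiply B:C by 12 → 144:24
Combined: 96:144:24
GCD = 24
= 4:6:1

4:6:1


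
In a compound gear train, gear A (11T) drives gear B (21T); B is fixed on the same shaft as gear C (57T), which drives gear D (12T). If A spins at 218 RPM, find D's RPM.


Stage 1: RPM_B = RPM_A × t_A/t_B = 218 × 11/21 = 2398/21 ≈ 114.19
B and C share a shaft → RPM_C = RPM_B
Stage 2: RPM_D = RPM_C × t_C/t_D = RPM_A × (t_A×t_C)/(t_B×t_D)
Overall ratio = (11×57)/(21×12) = 627/252
RPM_D = 218 × 627/252 = 136686/252
≈ 542.40 RPM

542.40 RPM


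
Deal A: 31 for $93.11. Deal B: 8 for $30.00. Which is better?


Deal A: $93.11/31 = $3.0035/unit
Deal B: $30.00/8 = $3.7500/unit
A is cheaper per unit
= Deal A

Deal A


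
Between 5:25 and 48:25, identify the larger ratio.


5/25 = 0.2000
48/25 = 1.9200
0.2000 < 1.9200, so 5:25 is less
= 48:25

48:25


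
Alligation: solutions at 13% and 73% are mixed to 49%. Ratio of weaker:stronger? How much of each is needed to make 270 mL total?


Let x parts of 13% mix with y parts of 73%.
13x + 73y = 49(x + y)
13x + 73y = 49x + 49y
x(13 - 49) = y(49 - 73)
x/y = (73 - 49)/(49 - 13) = 24/36
Simplify: 2:3
Total parts = 5; one part = 270/5 = 54.00 mL
13% solution: 2×54.00 = 108.00 mL
73% solution: 3×54.00 = 162.00 mL
= ratio 2:3; 108.00 mL and 162.00 mL

ratio 2:3; 108.00 mL and 162.00 mL


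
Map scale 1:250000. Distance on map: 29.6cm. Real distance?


Real distance = map distance × scale
= 29.6cm × 250000
= 7400000 cm = 74000.0 m
= 74.000 km

74.000 km


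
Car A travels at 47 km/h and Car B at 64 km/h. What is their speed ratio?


Ratio = 47:64
GCD = 1
Simplified = 47:64
Time ratio (same distance) = 64:47
Speed ratio = 47:64

47:64


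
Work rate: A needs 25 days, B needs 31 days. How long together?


Rate of A = 1/25 per day
Rate of B = 1/31 per day
Combined rate = 1/25 + 1/31 = 56/775 ≈ 0.0723 per day
Days = 1 / combined rate = 775/56
≈ 13.84 days

13.84 days


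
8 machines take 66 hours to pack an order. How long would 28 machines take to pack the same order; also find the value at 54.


Inverse proportion: x × y = constant
k = 8 × 66 = 528
At x=28: k/28 = 18.86
At x=54: k/54 = 9.78
= 18.86 and 9.78

18.86 and 9.78


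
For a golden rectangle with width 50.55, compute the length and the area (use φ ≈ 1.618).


φ = (1 + √5) / 2 ≈ 1.618
Length = width × φ = 50.55 × 1.618 = 81.7899
≈ 81.79
Area = width × length = 50.55 × 81.7899 = 4134.479445 ≈ 4134.48
= Length: 81.79, Area: 4134.48

Length: 81.79, Area: 4134.48


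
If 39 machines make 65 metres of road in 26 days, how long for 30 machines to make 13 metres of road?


Days ∝ work / workers, so d₂ = d₁ × (m₁/m₂) × (w₂/w₁)
Workers factor (inverse): 39/30 = 1.3000
Work factor (direct): 13/65 = 0.2000
d₂ = 26 × 39/30 × 13/65 = (26 × 39 × 13) / (30 × 65) = 13182/1950
= 6.76 days

6.76 days


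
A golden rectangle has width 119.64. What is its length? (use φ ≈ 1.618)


φ = (1 + √5) / 2 ≈ 1.618
Length = width × φ = 119.64 × 1.618 = 193.57752
≈ 193.58

193.58


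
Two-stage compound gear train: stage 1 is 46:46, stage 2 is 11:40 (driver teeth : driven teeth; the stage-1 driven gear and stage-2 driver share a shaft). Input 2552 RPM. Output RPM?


Stage 1: RPM_B = RPM_A × t_A/t_B = 2552 × 46/46 = 117392/46 = 2552.00
B and C share a shaft → RPM_C = RPM_B
Stage 2: RPM_D = RPM_C × t_C/t_D = RPM_A × (t_A×t_C)/(t_B×t_D)
Overall ratio = (46×11)/(46×40) = 506/1840
RPM_D = 2552 × 506/1840 = 1291312/1840
= 701.80 RPM

701.80 RPM


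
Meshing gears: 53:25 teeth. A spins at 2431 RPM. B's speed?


Gear ratio = 53:25 = 53:25
RPM_B = RPM_A × (teeth_A / teeth_B)
= 2431 × (53/25)
= 5153.7 RPM

5153.7 RPM


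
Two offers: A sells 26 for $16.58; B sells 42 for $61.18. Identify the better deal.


Deal A: $16.58/26 = $0.6377/unit
Deal B: $61.18/42 = $1.4567/unit
A is cheaper per unit
= Deal A

Deal A


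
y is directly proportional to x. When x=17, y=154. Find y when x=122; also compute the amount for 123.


Direct proportion: y/x = constant
k = 154/17 ≈ 9.0588
y at x=122: k × 122 = 154 × 122 / 17 = 18788/17 ≈ 1105.18
y at x=123: k × 123 = 154 × 123 / 17 = 18942/17 ≈ 1114.24
= 1105.18 and 1114.24

1105.18 and 1114.24


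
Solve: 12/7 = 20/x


Cross multiply: 12 × x = 7 × 20
12x = 140
x = 140 / 12
= 11.67

11.67


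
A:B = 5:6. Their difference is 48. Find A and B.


Let A = 5k, B = 6k.
6k - 5k = 48
1k = 48 → k = 48/1 = 48
A = 5×48 = 240, B = 6×48 = 288
= A = 240, B = 288

A = 240, B = 288


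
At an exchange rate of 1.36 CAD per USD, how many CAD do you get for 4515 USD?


Amount × rate = 4515 × 1.36
= 6140.40 CAD

6140.40 CAD


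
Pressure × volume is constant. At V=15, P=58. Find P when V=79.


Inverse proportion: x × y = constant
k = 15 × 58 = 870
y₂ = k / 79 = 870 / 79
= 11.01

11.01


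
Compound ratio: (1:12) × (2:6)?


Compound ratio = (1×2) : (12×6)
= 2:72
GCD = 2
= 1:36

1:36


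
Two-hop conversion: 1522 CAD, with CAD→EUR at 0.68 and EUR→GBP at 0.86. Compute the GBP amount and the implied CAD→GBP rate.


Step 1: 1522 CAD × 0.68 = 1034.96 EUR
Step 2: 1034.96 EUR × 0.86 = 890.07 GBP
Implied rate CAD→GBP = 0.68 × 0.86 = 0.5848
= 890.07 GBP; implied rate 0.5848 GBP/CAD

890.07 GBP; implied rate 0.5848 GBP/CAD


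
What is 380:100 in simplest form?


GCD(380, 100) = 20
380/20 : 100/20
= 19:5

19:5


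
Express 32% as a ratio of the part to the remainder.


32% means 32 parts out of 100; remainder = 68
Part : remainder = 32:68
GCD = 4
= 8:17

8:17


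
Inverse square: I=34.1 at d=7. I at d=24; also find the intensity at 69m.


I₁d₁² = I₂d₂²
I at 24m = 34.1 × (7/24)² = 34.1 × 49/576 = 1670.9/576 ≈ 2.9009
I at 69m = 34.1 × (7/69)² = 34.1 × 49/4761 = 1670.9/4761 ≈ 0.3510
= 2.9009 and 0.3510

2.9009 and 0.3510


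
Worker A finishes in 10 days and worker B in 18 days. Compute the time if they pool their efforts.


Rate of A = 1/10 per day
Rate of B = 1/18 per day
Combined rate = 1/10 + 1/18 = 28/180 ≈ 0.1556 per day
Days = 1 / combined rate = 180/28
≈ 6.43 days

6.43 days


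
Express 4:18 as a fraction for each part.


Total parts = 4 + 18 = 22
First part: 4/22 = 2/11
Second part: 18/22 = 9/11
= 2/11 and 9/11

2/11 and 9/11


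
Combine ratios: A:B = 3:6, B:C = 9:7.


Match B: multiply A:B by 9 → 27:54
Multiply B:C by 6 → 54:42
Combined: 27:54:42
GCD = 3
= 9:18:14

9:18:14


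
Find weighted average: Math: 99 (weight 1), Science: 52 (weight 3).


Numerator = 99×1 + 52×3
= 99 + 156
= 255
Total weight = 4
Weighted avg = 255/4
= 63.75

63.75


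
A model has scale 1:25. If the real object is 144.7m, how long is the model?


Model size = real / scale
= 144.7 / 25
= 5.7880 m

5.7880 m


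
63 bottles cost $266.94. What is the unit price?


Unit rate = total / quantity
= 266.94 / 63
= $4.24 per unit

$4.24 per unit


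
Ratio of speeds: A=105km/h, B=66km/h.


Ratio = 105:66
GCD = 3
Simplified = 35:22
Time ratio (same distance) = 22:35
Speed ratio = 35:22

35:22


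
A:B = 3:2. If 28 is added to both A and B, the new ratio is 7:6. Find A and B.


Let A = 3k, B = 2k.
(3k + 28) / (2k + 28) = 7/6
Cross-multiply: 6(3k + 28) = 7(2k + 28)
18k + 168 = 14k + 196
18k - 14k = 196 - 168
4k = 28
k = 28/4 = 7
A = 3×7 = 21, B = 2×7 = 14
= A = 21, B = 14

A = 21, B = 14


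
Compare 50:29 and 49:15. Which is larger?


50/29 = 1.7241
49/15 = 3.2667
1.7241 < 3.2667, so 50:29 is less
= 49:15

49:15


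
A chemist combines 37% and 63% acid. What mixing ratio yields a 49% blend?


Let x parts of 37% mix with y parts of 63%.
37x + 63y = 49(x + y)
37x + 63y = 49x + 49y
x(37 - 49) = y(49 - 63)
x/y = (63 - 49)/(49 - 37) = 14/12
Simplify: 7:6
= 7:6

7:6


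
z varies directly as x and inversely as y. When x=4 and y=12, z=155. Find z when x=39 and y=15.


z = k·x/y
Solve for k using the known point: k = z·y/x = 155×12/4 = 1860/4 = 465.0000
Now evaluate at x=39, y=15:
z = k × 39 / 15 = (1860 × 39) / (4 × 15) = 72540/60
= 1209.0000

1209.0000


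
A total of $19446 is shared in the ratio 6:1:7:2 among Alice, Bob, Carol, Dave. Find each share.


Total parts = 6 + 1 + 7 + 2 = 16
Alice: 19446 × 6/16 = 7292.25
Bob: 19446 × 1/16 = 1215.38
Carol: 19446 × 7/16 = 8507.63
Dave: 19446 × 2/16 = 2430.75
= Alice: $7292.25, Bob: $1215.38, Carol: $8507.63, Dave: $2430.75

Alice: $7292.25, Bob: $1215.38, Carol: $8507.63, Dave: $2430.75


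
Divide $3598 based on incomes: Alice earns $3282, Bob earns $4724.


Total income = 3282 + 4724 = $8006
Alice: $3598 × 3282/8006 = $1474.97
Bob: $3598 × 4724/8006 = $2123.03
= Alice: $1474.97, Bob: $2123.03

Alice: $1474.97, Bob: $2123.03


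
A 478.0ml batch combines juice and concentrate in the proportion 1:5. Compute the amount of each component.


Total parts = 1 + 5 = 6
juice: 478.0 × 1/6 = 79.7ml
concentrate: 478.0 × 5/6 = 398.3ml
= 79.7ml and 398.3ml

79.7ml and 398.3ml


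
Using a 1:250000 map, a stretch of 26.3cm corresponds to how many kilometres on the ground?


Real distance = map distance × scale
= 26.3cm × 250000
= 6575000 cm = 65750.0 m
= 65.750 km

65.750 km


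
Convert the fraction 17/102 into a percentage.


Percentage = (part / whole) × 100
= (17 / 102) × 100
≈ 16.67%

16.67%


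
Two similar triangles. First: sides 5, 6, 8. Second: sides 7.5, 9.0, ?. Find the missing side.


Scale factor = 7.5/5 = 1.5
Missing side = 8 × 1.5
= 12.0

12.0


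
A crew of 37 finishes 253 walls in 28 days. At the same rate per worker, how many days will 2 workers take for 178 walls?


Days ∝ work / workers, so d₂ = d₁ × (m₁/m₂) × (w₂/w₁)
Workers factor (inverse): 37/2 = 18.5000
Work factor (direct): 178/253 ≈ 0.7036
d₂ = 28 × 37/2 × 178/253 = (28 × 37 × 178) / (2 × 253) = 184408/506
≈ 364.44 days

364.44 days


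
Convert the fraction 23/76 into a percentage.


Percentage = (part / whole) × 100
= (23 / 76) × 100
≈ 30.26%

30.26%


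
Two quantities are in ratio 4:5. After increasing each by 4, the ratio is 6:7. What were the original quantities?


Let A = 4k, B = 5k.
(4k + 4) / (5k + 4) = 6/7
Cross-multiply: 7(4k + 4) = 6(5k + 4)
28k + 28 = 30k + 24
28k - 30k = 24 - 28
-2k = -4
k = -4/-2 = 2
A = 4×2 = 8, B = 5×2 = 10
= A = 8, B = 10

A = 8, B = 10


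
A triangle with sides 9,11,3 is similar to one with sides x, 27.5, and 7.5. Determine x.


Scale factor = 27.5/11 = 2.5
Missing side = 9 × 2.5
= 22.5

22.5


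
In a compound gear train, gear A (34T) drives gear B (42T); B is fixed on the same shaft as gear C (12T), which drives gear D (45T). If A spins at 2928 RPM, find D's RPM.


Stage 1: RPM_B = RPM_A × t_A/t_B = 2928 × 34/42 = 99552/42 ≈ 2370.29
B and C share a shaft → RPM_C = RPM_B
Stage 2: RPM_D = RPM_C × t_C/t_D = RPM_A × (t_A×t_C)/(t_B×t_D)
Overall ratio = (34×12)/(42×45) = 408/1890
RPM_D = 2928 × 408/1890 = 1194624/1890
≈ 632.08 RPM

632.08 RPM


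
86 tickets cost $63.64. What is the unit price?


Unit rate = total / quantity
= 63.64 / 86
= $0.74 per unit

$0.74 per unit


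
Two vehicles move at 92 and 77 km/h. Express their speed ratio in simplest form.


Ratio = 92:77
GCD = 1
Simplified = 92:77
Time ratio (same distance) = 77:92
Speed ratio = 92:77

92:77


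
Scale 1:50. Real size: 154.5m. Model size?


Model size = real / scale
= 154.5 / 50
= 3.0900 m

3.0900 m


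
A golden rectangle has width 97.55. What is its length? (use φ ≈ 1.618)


φ = (1 + √5) / 2 ≈ 1.618
Length = width × φ = 97.55 × 1.618 = 157.8359
≈ 157.84

157.84


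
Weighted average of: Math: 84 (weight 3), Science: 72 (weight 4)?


Numerator = 84×3 + 72×4
= 252 + 288
= 540
Total weight = 7
Weighted avg = 540/7
= 77.14

77.14


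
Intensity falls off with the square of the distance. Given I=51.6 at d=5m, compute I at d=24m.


I₁d₁² = I₂d₂²
I₂ = I₁ × (d₁/d₂)²
= 51.6 × (5/24)²
= 51.6 × 25/576
= 1290/576
≈ 2.2396

2.2396


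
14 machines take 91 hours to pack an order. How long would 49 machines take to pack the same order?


Inverse proportion: x × y = constant
k = 14 × 91 = 1274
y₂ = k / 49 = 1274 / 49
= 26.00

26.00


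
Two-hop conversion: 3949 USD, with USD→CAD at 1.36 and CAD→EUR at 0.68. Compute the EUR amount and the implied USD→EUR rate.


Step 1: 3949 USD × 1.36 = 5370.64 CAD
Step 2: 5370.64 CAD × 0.68 = 3652.04 EUR
Implied rate USD→EUR = 1.36 × 0.68 = 0.9248
= 3652.04 EUR; implied rate 0.9248 EUR/USD

3652.04 EUR; implied rate 0.9248 EUR/USD


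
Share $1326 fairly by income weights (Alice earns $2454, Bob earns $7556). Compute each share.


Total income = 2454 + 7556 = $10010
Alice: $1326 × 2454/10010 = $325.08
Bob: $1326 × 7556/10010 = $1000.92
= Alice: $325.08, Bob: $1000.92

Alice: $325.08, Bob: $1000.92


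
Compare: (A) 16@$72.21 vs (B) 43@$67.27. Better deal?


Deal A: $72.21/16 = $4.5131/unit
Deal B: $67.27/43 = $1.5644/unit
B is cheaper per unit
= Deal B

Deal B


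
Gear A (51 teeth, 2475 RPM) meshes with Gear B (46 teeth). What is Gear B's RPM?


Gear ratio = 51:46 = 51:46
RPM_B = RPM_A × (teeth_A / teeth_B)
= 2475 × (51/46)
= 2744.0 RPM

2744.0 RPM


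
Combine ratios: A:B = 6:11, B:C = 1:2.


Match B: multiply A:B by 1 → 6:11
Multiply B:C by 11 → 11:22
Combined: 6:11:22
GCD = 1
= 6:11:22

6:11:22


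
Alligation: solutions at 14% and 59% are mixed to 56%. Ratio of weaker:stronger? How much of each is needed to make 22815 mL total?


Let x parts of 14% mix with y parts of 59%.
14x + 59y = 56(x + y)
14x + 59y = 56x + 56y
x(14 - 56) = y(56 - 59)
x/y = (59 - 56)/(56 - 14) = 3/42
Simplify: 1:14
Total parts = 15; one part = 22815/15 = 1521.00 mL
14% solution: 1×1521.00 = 1521.00 mL
59% solution: 14×1521.00 = 21294.00 mL
= ratio 1:14; 1521.00 mL and 21294.00 mL

ratio 1:14; 1521.00 mL and 21294.00 mL


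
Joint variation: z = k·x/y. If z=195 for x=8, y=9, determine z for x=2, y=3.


z = k·x/y
Solve for k using the known point: k = z·y/x = 195×9/8 = 1755/8 = 219.3750
Now evaluate at x=2, y=3:
z = k × 2 / 3 = (1755 × 2) / (8 × 3) = 3510/24
= 146.2500

146.2500


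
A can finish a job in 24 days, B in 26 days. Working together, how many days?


Rate of A = 1/24 per day
Rate of B = 1/26 per day
Combined rate = 1/24 + 1/26 = 50/624 ≈ 0.0801 per day
Days = 1 / combined rate = 624/50
= 12.48 days

12.48 days


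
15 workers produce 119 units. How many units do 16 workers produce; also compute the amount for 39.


Direct proportion: y/x = constant
k = 119/15 ≈ 7.9333
y at x=16: k × 16 = 119 × 16 / 15 = 1904/15 ≈ 126.93
y at x=39: k × 39 = 119 × 39 / 15 = 4641/15 = 309.40
= 126.93 and 309.40

126.93 and 309.40


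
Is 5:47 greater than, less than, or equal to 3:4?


5/47 = 0.1064
3/4 = 0.7500
0.1064 < 0.7500, so 5:47 is less
= less than

less than


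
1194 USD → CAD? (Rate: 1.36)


Amount × rate = 1194 × 1.36
= 1623.84 CAD

1623.84 CAD


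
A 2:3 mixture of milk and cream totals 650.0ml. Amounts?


Total parts = 2 + 3 = 5
milk: 650.0 × 2/5 = 260.0ml
cream: 650.0 × 3/5 = 390.0ml
= 260.0ml and 390.0ml

260.0ml and 390.0ml


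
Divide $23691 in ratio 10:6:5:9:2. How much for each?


Total parts = 10 + 6 + 5 + 9 + 2 = 32
Part 1: 23691 × 10/32 = 7403.44
Part 2: 23691 × 6/32 = 4442.06
Part 3: 23691 × 5/32 = 3701.72
Part 4: 23691 × 9/32 = 6663.09
Part 5: 23691 × 2/32 = 1480.69
= Part 1: $7403.44, Part 2: $4442.06, Part 3: $3701.72, Part 4: $6663.09, Part 5: $1480.69

Part 1: $7403.44, Part 2: $4442.06, Part 3: $3701.72, Part 4: $6663.09, Part 5: $1480.69


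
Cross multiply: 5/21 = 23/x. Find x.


Cross multiply: 5 × x = 21 × 23
5x = 483
x = 483 / 5
= 96.60

96.60


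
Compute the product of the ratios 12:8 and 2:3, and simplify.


Compound ratio = (12×2) : (8×3)
= 24:24
GCD = 24
= 1:1

1:1


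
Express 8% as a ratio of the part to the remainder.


8% means 8 parts out of 100; remainder = 92
Part : remainder = 8:92
GCD = 4
= 2:23

2:23


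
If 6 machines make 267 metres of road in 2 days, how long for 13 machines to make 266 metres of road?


Days ∝ work / workers, so d₂ = d₁ × (m₁/m₂) × (w₂/w₁)
Workers factor (inverse): 6/13 ≈ 0.4615
Work factor (direct): 266/267 ≈ 0.9963
d₂ = 2 × 6/13 × 266/267 = (2 × 6 × 266) / (13 × 267) = 3192/3471
≈ 0.92 days

0.92 days


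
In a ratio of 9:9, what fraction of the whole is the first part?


Total parts = 9 + 9 = 18
First part: 9/18 = 1/2
= 1/2

1/2


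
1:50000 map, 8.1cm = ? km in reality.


Real distance = map distance × scale
= 8.1cm × 50000
= 405000 cm = 4050.0 m
= 4.050 km

4.050 km


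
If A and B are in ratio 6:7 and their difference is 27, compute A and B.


Let A = 6k, B = 7k.
7k - 6k = 27
1k = 27 → k = 27/1 = 27
A = 6×27 = 162, B = 7×27 = 189
= A = 162, B = 189

A = 162, B = 189


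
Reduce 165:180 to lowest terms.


GCD(165, 180) = 15
165/15 : 180/15
= 11:12

11:12


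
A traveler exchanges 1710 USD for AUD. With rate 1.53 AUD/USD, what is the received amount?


Amount × rate = 1710 × 1.53
= 2616.30 AUD

2616.30 AUD


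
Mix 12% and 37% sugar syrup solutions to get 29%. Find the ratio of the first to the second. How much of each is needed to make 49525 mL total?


Let x parts of 12% mix with y parts of 37%.
12x + 37y = 29(x + y)
12x + 37y = 29x + 29y
x(12 - 29) = y(29 - 37)
x/y = (37 - 29)/(29 - 12) = 8/17
Simplify: 8:17
Total parts = 25; one part = 49525/25 = 1981.00 mL
12% solution: 8×1981.00 = 15848.00 mL
37% solution: 17×1981.00 = 33677.00 mL
= ratio 8:17; 15848.00 mL and 33677.00 mL

ratio 8:17; 15848.00 mL and 33677.00 mL


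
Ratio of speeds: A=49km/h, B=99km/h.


Ratio = 49:99
GCD = 1
Simplified = 49:99
Time ratio (same distance) = 99:49
Speed ratio = 49:99

49:99


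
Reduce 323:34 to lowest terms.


GCD(323, 34) = 17
323/17 : 34/17
= 19:2

19:2


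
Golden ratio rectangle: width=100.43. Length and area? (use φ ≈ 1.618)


φ = (1 + √5) / 2 ≈ 1.618
Length = width × φ = 100.43 × 1.618 = 162.49574
≈ 162.50
Area = width × length = 100.43 × 162.49574 = 16319.4471682 ≈ 16319.45
= Length: 162.50, Area: 16319.45

Length: 162.50, Area: 16319.45


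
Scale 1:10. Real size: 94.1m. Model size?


Model size = real / scale
= 94.1 / 10
= 9.4100 m

9.4100 m


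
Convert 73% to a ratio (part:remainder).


73% means 73 parts out of 100; remainder = 27
Part : remainder = 73:27
GCD = 1
= 73:27

73:27


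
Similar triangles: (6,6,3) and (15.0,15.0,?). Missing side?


Scale factor = 15.0/6 = 2.5
Missing side = 3 × 2.5
= 7.5

7.5


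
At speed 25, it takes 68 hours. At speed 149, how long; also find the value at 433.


Inverse proportion: x × y = constant
k = 25 × 68 = 1700
At x=149: k/149 = 11.41
At x=433: k/433 = 3.93
= 11.41 and 3.93

11.41 and 3.93


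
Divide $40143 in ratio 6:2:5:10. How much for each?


Total parts = 6 + 2 + 5 + 10 = 23
Part 1: 40143 × 6/23 = 10472.09
Part 2: 40143 × 2/23 = 3490.70
Part 3: 40143 × 5/23 = 8726.74
Part 4: 40143 × 10/23 = 17453.48
= Part 1: $10472.09, Part 2: $3490.70, Part 3: $8726.74, Part 4: $17453.48

Part 1: $10472.09, Part 2: $3490.70, Part 3: $8726.74, Part 4: $17453.48


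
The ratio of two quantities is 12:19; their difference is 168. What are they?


Let A = 12k, B = 19k.
19k - 12k = 168
7k = 168 → k = 168/7 = 24
A = 12×24 = 288, B = 19×24 = 456
= A = 288, B = 456

A = 288, B = 456


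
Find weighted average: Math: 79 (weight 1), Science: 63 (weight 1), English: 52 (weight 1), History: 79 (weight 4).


Numerator = 79×1 + 63×1 + 52×1 + 79×4
= 79 + 63 + 52 + 316
= 510
Total weight = 7
Weighted avg = 510/7
= 72.86

72.86


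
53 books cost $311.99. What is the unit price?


Unit rate = total / quantity
= 311.99 / 53
= $5.89 per unit

$5.89 per unit


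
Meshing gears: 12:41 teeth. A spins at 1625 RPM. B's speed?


Gear ratio = 12:41 = 12:41
RPM_B = RPM_A × (teeth_A / teeth_B)
= 1625 × (12/41)
= 475.6 RPM

475.6 RPM


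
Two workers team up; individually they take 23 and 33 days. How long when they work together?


Rate of A = 1/23 per day
Rate of B = 1/33 per day
Combined rate = 1/23 + 1/33 = 56/759 ≈ 0.0738 per day
Days = 1 / combined rate = 759/56
≈ 13.55 days

13.55 days


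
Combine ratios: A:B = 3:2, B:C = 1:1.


Match B: multiply A:B by 1 → 3:2
Multiply B:C by 2 → 2:2
Combined: 3:2:2
GCD = 1
= 3:2:2

3:2:2


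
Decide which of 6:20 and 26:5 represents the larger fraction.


6/20 = 0.3000
26/5 = 5.2000
0.3000 < 5.2000, so 6:20 is less
= 26:5

26:5


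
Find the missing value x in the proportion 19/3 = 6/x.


Cross multiply: 19 × x = 3 × 6
19x = 18
x = 18 / 19
= 0.95

0.95


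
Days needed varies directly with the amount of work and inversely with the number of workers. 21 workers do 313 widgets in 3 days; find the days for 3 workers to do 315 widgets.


Days ∝ work / workers, so d₂ = d₁ × (m₁/m₂) × (w₂/w₁)
Workers factor (inverse): 21/3 = 7.0000
Work factor (direct): 315/313 ≈ 1.0064
d₂ = 3 × 21/3 × 315/313 = (3 × 21 × 315) / (3 × 313) = 19845/939
≈ 21.13 days

21.13 days


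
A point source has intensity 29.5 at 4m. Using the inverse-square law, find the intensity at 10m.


I₁d₁² = I₂d₂²
I₂ = I₁ × (d₁/d₂)²
= 29.5 × (4/10)²
= 29.5 × 16/100
= 472/100
= 4.7200

4.7200


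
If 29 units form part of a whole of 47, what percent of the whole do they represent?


Percentage = (part / whole) × 100
= (29 / 47) × 100
≈ 61.70%

61.70%
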